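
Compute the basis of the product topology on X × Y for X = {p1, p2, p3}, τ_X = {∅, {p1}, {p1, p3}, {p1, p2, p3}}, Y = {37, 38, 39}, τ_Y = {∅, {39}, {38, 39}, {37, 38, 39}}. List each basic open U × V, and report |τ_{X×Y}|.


Basis B = {∅ × ∅, {p1} × {39}, {p1} × {38, 39}, {p1, p3} × {39}, {p1} × {37, 38, 39}, {p1, p2, p3} × {39}, {p1, p3} × {38, 39}, {p1, p3} × {37, 38, 39}, {p1, p2, p3} × {38, 39}, {p1, p2, p3} × {37, 38, 39}}; |τ_{X×Y}| = 20.

Enumerate products U × V with U ∈ τ_X, V ∈ τ_Y (deduplicated):
  ∅ × ∅ = {} (∅)
  {p1} × {39} = {(p1,39)}
  {p1} × {38, 39} = {(p1,38), (p1,39)}
  {p1, p3} × {39} = {(p1,39), (p3,39)}
  {p1} × {37, 38, 39} = {(p1,37), (p1,38), (p1,39)}
  {p1, p2, p3} × {39} = {(p1,39), (p2,39), (p3,39)}
  {p1, p3} × {38, 39} = {(p1,38), (p1,39), (p3,38), (p3,39)}
  {p1, p3} × {37, 38, 39} = {(p1,37), (p1,38), (p1,39), (p3,37), (p3,38), (p3,39)}
  {p1, p2, p3} × {38, 39} = {(p1,38), (p1,39), (p2,38), (p2,39), (p3,38), (p3,39)}
  {p1, p2, p3} × {37, 38, 39} = {(p1,37), (p1,38), (p1,39), (p2,37), (p2,38), (p2,39), (p3,37), (p3,38), (p3,39)}
These 10 distinct sets form the basis B.
Close under arbitrary unions to get τ_{X×Y}; counting gives |τ_{X×Y}| = 20.


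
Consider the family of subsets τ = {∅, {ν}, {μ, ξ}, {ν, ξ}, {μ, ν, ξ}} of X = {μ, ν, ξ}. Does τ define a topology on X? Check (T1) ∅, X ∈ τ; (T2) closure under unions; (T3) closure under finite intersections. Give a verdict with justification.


τ is NOT a topology on X.

Axiom (T1): ∅ ∈ τ? Yes; X ∈ τ? Yes.
Axiom (T2/T3): check pairwise unions and intersections of members of τ.
Counterexample for (T3): {μ, ξ} ∩ {ν, ξ} = {ξ} ∉ τ. Therefore τ is NOT a topology.


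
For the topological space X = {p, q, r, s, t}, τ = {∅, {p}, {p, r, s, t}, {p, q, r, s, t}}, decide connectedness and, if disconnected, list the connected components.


(X, τ) is connected.

Find clopen sets (U ∈ τ with X ∖ U ∈ τ):
  U = ∅, X ∖ U = {p, q, r, s, t} — both open, so U is clopen.
  U = {p, q, r, s, t}, X ∖ U = ∅ — both open, so U is clopen.
Only trivial clopens (∅ and X) exist, so (X, τ) is connected.
Compute connected components by grouping points that agree on all clopens:
  component: {p, q, r, s, t}


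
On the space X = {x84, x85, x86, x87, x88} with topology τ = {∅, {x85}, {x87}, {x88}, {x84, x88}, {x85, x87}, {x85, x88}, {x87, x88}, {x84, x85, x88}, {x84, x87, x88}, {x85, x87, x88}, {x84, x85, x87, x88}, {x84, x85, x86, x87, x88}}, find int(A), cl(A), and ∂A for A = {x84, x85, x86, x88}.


int(A) = {x84, x85, x88}, cl(A) = {x84, x85, x86, x88}, ∂A = {x86}.

Closed sets in (X, τ) are complements of opens:
  closed(X, τ) = {∅, {x86}, {x84, x86}, {x85, x86}, {x86, x87}, {x84, x85, x86}, {x84, x86, x87}, {x84, x86, x88}, {x85, x86, x87}, {x84, x85, x86, x87}, {x84, x85, x86, x88}, {x84, x86, x87, x88}, {x84, x85, x86, x87, x88}}.
int(A) = ⋃ {U ∈ τ : U ⊆ A}. Opens contained in A: ∅, {x85}, {x88}, {x84, x88}, {x85, x88}, {x84, x85, x88}.
Taking the union of these: int(A) = {x84, x85, x88}.
cl(A) = ⋂ {C closed : A ⊆ C}. Closed sets containing A: {x84, x85, x86, x88}, {x84, x85, x86, x87, x88}.
Intersecting these: cl(A) = {x84, x85, x86, x88}.
∂A = cl(A) ∖ int(A) = {x84, x85, x86, x88} ∖ {x84, x85, x88} = {x86}.


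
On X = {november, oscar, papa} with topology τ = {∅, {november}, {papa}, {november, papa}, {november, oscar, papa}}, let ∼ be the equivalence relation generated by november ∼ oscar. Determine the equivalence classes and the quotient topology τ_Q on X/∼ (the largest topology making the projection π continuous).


X/∼ = {[november=oscar], [papa]}; |τ_Q| = 3.

Equivalence classes: [november=oscar], [papa].
Quotient map π: X → X/∼ sends november ↦ [november=oscar], oscar ↦ [november=oscar], papa ↦ [papa].
For each subset V ⊆ X/∼, compute π^{-1}(V) ⊆ X and check whether π^{-1}(V) ∈ τ. V is open in τ_Q iff π^{-1}(V) ∈ τ.
  V = {}: π^{-1}(V) = ∅ ∈ τ ✓.
  V = {[november=oscar]}: π^{-1}(V) = {november, oscar} ∉ τ ✗.
  V = {[papa]}: π^{-1}(V) = {papa} ∈ τ ✓.
  V = {[november=oscar], [papa]}: π^{-1}(V) = {november, oscar, papa} ∈ τ ✓.
Open sets in the quotient: τ_Q = {{}, {[papa]}, {[november=oscar], [papa]}} (3 elements).


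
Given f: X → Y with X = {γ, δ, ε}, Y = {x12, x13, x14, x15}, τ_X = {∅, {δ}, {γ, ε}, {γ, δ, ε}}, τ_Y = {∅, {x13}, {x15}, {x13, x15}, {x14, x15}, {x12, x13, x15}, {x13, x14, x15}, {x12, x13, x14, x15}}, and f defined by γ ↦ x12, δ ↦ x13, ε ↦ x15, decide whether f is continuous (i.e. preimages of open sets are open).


f is NOT continuous.

Compute f^{-1}(U) for each U ∈ τ_Y:
  U = ∅: f^{-1}(U) = ∅ ∈ τ_X ✓.
  U = {x13}: f^{-1}(U) = {δ} ∈ τ_X ✓.
  U = {x15}: f^{-1}(U) = {ε} ∉ τ_X ✗.
  U = {x13, x15}: f^{-1}(U) = {δ, ε} ∉ τ_X ✗.
  U = {x14, x15}: f^{-1}(U) = {ε} ∉ τ_X ✗.
  U = {x12, x13, x15}: f^{-1}(U) = {γ, δ, ε} ∈ τ_X ✓.
  U = {x13, x14, x15}: f^{-1}(U) = {δ, ε} ∉ τ_X ✗.
  U = {x12, x13, x14, x15}: f^{-1}(U) = {γ, δ, ε} ∈ τ_X ✓.
Found U = {x15} with f^{-1}(U) = {ε} not in τ_X. Therefore f is NOT continuous.


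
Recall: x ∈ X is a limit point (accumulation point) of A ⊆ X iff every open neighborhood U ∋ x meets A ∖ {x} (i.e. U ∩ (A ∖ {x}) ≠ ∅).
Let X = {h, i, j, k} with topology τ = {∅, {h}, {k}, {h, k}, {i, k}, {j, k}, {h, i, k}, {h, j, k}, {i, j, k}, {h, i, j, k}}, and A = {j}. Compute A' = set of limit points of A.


A' = ∅

For each x ∈ X, list the open sets U ∈ τ with x ∈ U, then check whether U ∩ (A ∖ {x}) ≠ ∅ for every such U.
  x = h: open {h} ∋ x has {h} ∩ (A ∖ {h}) = ∅, so x is NOT a limit point.
  x = i: open {i, k} ∋ x has {i, k} ∩ (A ∖ {i}) = ∅, so x is NOT a limit point.
  x = j: open {j, k} ∋ x has {j, k} ∩ (A ∖ {j}) = ∅, so x is NOT a limit point.
  x = k: open {k} ∋ x has {k} ∩ (A ∖ {k}) = ∅, so x is NOT a limit point.
Collecting: A' = ∅.


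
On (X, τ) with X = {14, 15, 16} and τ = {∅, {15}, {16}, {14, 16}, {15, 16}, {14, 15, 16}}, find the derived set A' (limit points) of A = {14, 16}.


A' = {14}

For each x ∈ X, list the open sets U ∈ τ with x ∈ U, then check whether U ∩ (A ∖ {x}) ≠ ∅ for every such U.
  x = 14: opens ∋ x are {14, 16}, {14, 15, 16}; each meets A ∖ {14}, so x IS a limit point.
  x = 15: open {15} ∋ x has {15} ∩ (A ∖ {15}) = ∅, so x is NOT a limit point.
  x = 16: open {16} ∋ x has {16} ∩ (A ∖ {16}) = ∅, so x is NOT a limit point.
Collecting: A' = {14}.


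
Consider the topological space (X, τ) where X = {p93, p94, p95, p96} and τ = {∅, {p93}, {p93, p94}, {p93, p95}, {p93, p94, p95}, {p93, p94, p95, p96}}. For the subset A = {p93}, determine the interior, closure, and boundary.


int(A) = {p93}, cl(A) = {p93, p94, p95, p96}, ∂A = {p94, p95, p96}.

Closed sets in (X, τ) are complements of opens:
  closed(X, τ) = {∅, {p96}, {p94, p96}, {p95, p96}, {p94, p95, p96}, {p93, p94, p95, p96}}.
int(A) = ⋃ {U ∈ τ : U ⊆ A}. Opens contained in A: ∅, {p93}.
Taking the union of these: int(A) = {p93}.
cl(A) = ⋂ {C closed : A ⊆ C}. Closed sets containing A: {p93, p94, p95, p96}.
Intersecting these: cl(A) = {p93, p94, p95, p96}.
∂A = cl(A) ∖ int(A) = {p93, p94, p95, p96} ∖ {p93} = {p94, p95, p96}.


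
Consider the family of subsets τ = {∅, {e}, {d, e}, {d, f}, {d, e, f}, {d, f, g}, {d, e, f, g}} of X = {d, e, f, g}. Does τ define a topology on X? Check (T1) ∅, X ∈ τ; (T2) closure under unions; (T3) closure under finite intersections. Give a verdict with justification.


τ is NOT a topology on X.

Axiom (T1): ∅ ∈ τ? Yes; X ∈ τ? Yes.
Axiom (T2/T3): check pairwise unions and intersections of members of τ.
Counterexample for (T3): {d, e} ∩ {d, f} = {d} ∉ τ. Therefore τ is NOT a topology.


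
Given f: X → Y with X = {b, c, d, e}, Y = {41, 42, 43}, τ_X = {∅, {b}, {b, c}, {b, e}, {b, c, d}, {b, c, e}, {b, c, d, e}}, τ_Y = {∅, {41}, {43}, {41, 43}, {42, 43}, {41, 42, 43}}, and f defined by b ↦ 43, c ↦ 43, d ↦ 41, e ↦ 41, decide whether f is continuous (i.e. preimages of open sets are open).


f is NOT continuous.

Compute f^{-1}(U) for each U ∈ τ_Y:
  U = ∅: f^{-1}(U) = ∅ ∈ τ_X ✓.
  U = {41}: f^{-1}(U) = {d, e} ∉ τ_X ✗.
  U = {43}: f^{-1}(U) = {b, c} ∈ τ_X ✓.
  U = {41, 43}: f^{-1}(U) = {b, c, d, e} ∈ τ_X ✓.
  U = {42, 43}: f^{-1}(U) = {b, c} ∈ τ_X ✓.
  U = {41, 42, 43}: f^{-1}(U) = {b, c, d, e} ∈ τ_X ✓.
Found U = {41} with f^{-1}(U) = {d, e} not in τ_X. Therefore f is NOT continuous.


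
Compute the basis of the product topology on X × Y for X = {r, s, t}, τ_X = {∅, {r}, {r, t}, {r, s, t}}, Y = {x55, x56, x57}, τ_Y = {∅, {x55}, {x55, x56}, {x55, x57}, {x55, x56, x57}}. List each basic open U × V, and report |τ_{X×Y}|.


Basis B = {∅ × ∅, {r} × {x55}, {r} × {x55, x56}, {r} × {x55, x57}, {r, t} × {x55}, {r} × {x55, x56, x57}, {r, s, t} × {x55}, {r, t} × {x55, x56}, {r, t} × {x55, x57}, {r, t} × {x55, x56, x57}, {r, s, t} × {x55, x56}, {r, s, t} × {x55, x57}, {r, s, t} × {x55, x56, x57}}; |τ_{X×Y}| = 30.

Enumerate products U × V with U ∈ τ_X, V ∈ τ_Y (deduplicated):
  ∅ × ∅ = {} (∅)
  {r} × {x55} = {(r,x55)}
  {r} × {x55, x56} = {(r,x55), (r,x56)}
  {r} × {x55, x57} = {(r,x55), (r,x57)}
  {r, t} × {x55} = {(r,x55), (t,x55)}
  {r} × {x55, x56, x57} = {(r,x55), (r,x56), (r,x57)}
  {r, s, t} × {x55} = {(r,x55), (s,x55), (t,x55)}
  {r, t} × {x55, x56} = {(r,x55), (r,x56), (t,x55), (t,x56)}
  {r, t} × {x55, x57} = {(r,x55), (r,x57), (t,x55), (t,x57)}
  {r, t} × {x55, x56, x57} = {(r,x55), (r,x56), (r,x57), (t,x55), (t,x56), (t,x57)}
  {r, s, t} × {x55, x56} = {(r,x55), (r,x56), (s,x55), (s,x56), (t,x55), (t,x56)}
  {r, s, t} × {x55, x57} = {(r,x55), (r,x57), (s,x55), (s,x57), (t,x55), (t,x57)}
  {r, s, t} × {x55, x56, x57} = {(r,x55), (r,x56), (r,x57), (s,x55), (s,x56), (s,x57), (t,x55), (t,x56), (t,x57)}
These 13 distinct sets form the basis B.
Close under arbitrary unions to get τ_{X×Y}; counting gives |τ_{X×Y}| = 30.


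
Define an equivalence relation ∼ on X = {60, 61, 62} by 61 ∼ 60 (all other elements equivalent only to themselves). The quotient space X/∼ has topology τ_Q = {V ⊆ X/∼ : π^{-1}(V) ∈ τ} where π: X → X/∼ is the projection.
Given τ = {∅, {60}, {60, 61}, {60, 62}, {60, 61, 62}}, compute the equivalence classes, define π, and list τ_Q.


X/∼ = {[60=61], [62]}; |τ_Q| = 3.

Equivalence classes: [60=61], [62].
Quotient map π: X → X/∼ sends 60 ↦ [60=61], 61 ↦ [60=61], 62 ↦ [62].
For each subset V ⊆ X/∼, compute π^{-1}(V) ⊆ X and check whether π^{-1}(V) ∈ τ. V is open in τ_Q iff π^{-1}(V) ∈ τ.
  V = {}: π^{-1}(V) = ∅ ∈ τ ✓.
  V = {[60=61]}: π^{-1}(V) = {60, 61} ∈ τ ✓.
  V = {[62]}: π^{-1}(V) = {62} ∉ τ ✗.
  V = {[60=61], [62]}: π^{-1}(V) = {60, 61, 62} ∈ τ ✓.
Open sets in the quotient: τ_Q = {{}, {[60=61]}, {[60=61], [62]}} (3 elements).


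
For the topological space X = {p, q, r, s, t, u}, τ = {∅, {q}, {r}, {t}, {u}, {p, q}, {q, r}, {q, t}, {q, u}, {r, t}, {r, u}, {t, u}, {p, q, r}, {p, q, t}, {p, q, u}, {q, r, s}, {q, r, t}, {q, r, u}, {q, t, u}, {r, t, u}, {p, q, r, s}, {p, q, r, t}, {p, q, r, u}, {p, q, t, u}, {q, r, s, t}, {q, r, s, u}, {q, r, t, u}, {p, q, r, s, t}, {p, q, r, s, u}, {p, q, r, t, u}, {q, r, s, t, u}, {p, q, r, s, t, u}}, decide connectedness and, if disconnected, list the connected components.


(X, τ) is disconnected; components = [{t}, {u}, {p, q, r, s}].

Find clopen sets (U ∈ τ with X ∖ U ∈ τ):
  U = ∅, X ∖ U = {p, q, r, s, t, u} — both open, so U is clopen.
  U = {t}, X ∖ U = {p, q, r, s, u} — both open, so U is clopen.
  U = {u}, X ∖ U = {p, q, r, s, t} — both open, so U is clopen.
  U = {t, u}, X ∖ U = {p, q, r, s} — both open, so U is clopen.
  U = {p, q, r, s}, X ∖ U = {t, u} — both open, so U is clopen.
  U = {p, q, r, s, t}, X ∖ U = {u} — both open, so U is clopen.
  U = {p, q, r, s, u}, X ∖ U = {t} — both open, so U is clopen.
  U = {p, q, r, s, t, u}, X ∖ U = ∅ — both open, so U is clopen.
Nontrivial clopen(s) exist: e.g. {t}. So (X, τ) is disconnected.
Compute connected components by grouping points that agree on all clopens:
  component: {t}
  component: {u}
  component: {p, q, r, s}


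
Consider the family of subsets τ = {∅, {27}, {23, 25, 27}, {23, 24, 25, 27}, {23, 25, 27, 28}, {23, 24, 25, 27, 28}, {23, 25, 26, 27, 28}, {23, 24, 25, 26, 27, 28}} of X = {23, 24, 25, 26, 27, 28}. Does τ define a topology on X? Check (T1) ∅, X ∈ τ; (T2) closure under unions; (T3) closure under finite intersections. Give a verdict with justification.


τ IS a topology on X.

Axiom (T1): ∅ ∈ τ? Yes; X ∈ τ? Yes.
Axiom (T2/T3): check pairwise unions and intersections of members of τ.
All pairwise intersections and unions checked — each lies in τ. Therefore τ satisfies (T1), (T2), (T3): it IS a topology on X.


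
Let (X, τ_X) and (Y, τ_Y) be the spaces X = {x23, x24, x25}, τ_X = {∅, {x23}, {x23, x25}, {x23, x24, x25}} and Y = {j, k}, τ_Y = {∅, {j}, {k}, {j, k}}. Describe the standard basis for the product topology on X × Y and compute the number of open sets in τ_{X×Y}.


Basis B = {∅ × ∅, {x23} × {j}, {x23} × {k}, {x23} × {j, k}, {x23, x25} × {j}, {x23, x25} × {k}, {x23, x24, x25} × {j}, {x23, x24, x25} × {k}, {x23, x25} × {j, k}, {x23, x24, x25} × {j, k}}; |τ_{X×Y}| = 16.

Enumerate products U × V with U ∈ τ_X, V ∈ τ_Y (deduplicated):
  ∅ × ∅ = {} (∅)
  {x23} × {j} = {(x23,j)}
  {x23} × {k} = {(x23,k)}
  {x23} × {j, k} = {(x23,j), (x23,k)}
  {x23, x25} × {j} = {(x23,j), (x25,j)}
  {x23, x25} × {k} = {(x23,k), (x25,k)}
  {x23, x24, x25} × {j} = {(x23,j), (x24,j), (x25,j)}
  {x23, x24, x25} × {k} = {(x23,k), (x24,k), (x25,k)}
  {x23, x25} × {j, k} = {(x23,j), (x23,k), (x25,j), (x25,k)}
  {x23, x24, x25} × {j, k} = {(x23,j), (x23,k), (x24,j), (x24,k), (x25,j), (x25,k)}
These 10 distinct sets form the basis B.
Close under arbitrary unions to get τ_{X×Y}; counting gives |τ_{X×Y}| = 16.


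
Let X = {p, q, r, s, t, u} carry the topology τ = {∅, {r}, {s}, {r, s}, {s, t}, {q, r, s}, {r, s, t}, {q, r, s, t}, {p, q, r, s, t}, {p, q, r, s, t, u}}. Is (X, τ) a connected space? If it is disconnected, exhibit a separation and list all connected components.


(X, τ) is connected.

Find clopen sets (U ∈ τ with X ∖ U ∈ τ):
  U = ∅, X ∖ U = {p, q, r, s, t, u} — both open, so U is clopen.
  U = {p, q, r, s, t, u}, X ∖ U = ∅ — both open, so U is clopen.
Only trivial clopens (∅ and X) exist, so (X, τ) is connected.
Compute connected components by grouping points that agree on all clopens:
  component: {p, q, r, s, t, u}


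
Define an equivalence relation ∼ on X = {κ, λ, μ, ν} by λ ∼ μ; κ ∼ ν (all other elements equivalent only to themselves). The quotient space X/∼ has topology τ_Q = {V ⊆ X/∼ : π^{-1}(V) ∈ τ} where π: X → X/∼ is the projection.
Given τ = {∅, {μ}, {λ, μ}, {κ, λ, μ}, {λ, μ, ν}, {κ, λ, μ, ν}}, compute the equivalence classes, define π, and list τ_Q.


X/∼ = {[κ=ν], [λ=μ]}; |τ_Q| = 3.

Equivalence classes: [κ=ν], [λ=μ].
Quotient map π: X → X/∼ sends κ ↦ [κ=ν], λ ↦ [λ=μ], μ ↦ [λ=μ], ν ↦ [κ=ν].
For each subset V ⊆ X/∼, compute π^{-1}(V) ⊆ X and check whether π^{-1}(V) ∈ τ. V is open in τ_Q iff π^{-1}(V) ∈ τ.
  V = {}: π^{-1}(V) = ∅ ∈ τ ✓.
  V = {[κ=ν]}: π^{-1}(V) = {κ, ν} ∉ τ ✗.
  V = {[λ=μ]}: π^{-1}(V) = {λ, μ} ∈ τ ✓.
  V = {[κ=ν], [λ=μ]}: π^{-1}(V) = {κ, λ, μ, ν} ∈ τ ✓.
Open sets in the quotient: τ_Q = {{}, {[λ=μ]}, {[κ=ν], [λ=μ]}} (3 elements).


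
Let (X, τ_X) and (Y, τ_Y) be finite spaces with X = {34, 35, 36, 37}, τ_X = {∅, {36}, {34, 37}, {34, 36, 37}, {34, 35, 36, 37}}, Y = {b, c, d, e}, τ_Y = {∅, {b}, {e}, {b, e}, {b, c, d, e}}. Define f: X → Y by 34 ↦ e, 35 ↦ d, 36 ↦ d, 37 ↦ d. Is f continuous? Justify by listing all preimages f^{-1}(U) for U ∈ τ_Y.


f is NOT continuous.

Compute f^{-1}(U) for each U ∈ τ_Y:
  U = ∅: f^{-1}(U) = ∅ ∈ τ_X ✓.
  U = {b}: f^{-1}(U) = ∅ ∈ τ_X ✓.
  U = {e}: f^{-1}(U) = {34} ∉ τ_X ✗.
  U = {b, e}: f^{-1}(U) = {34} ∉ τ_X ✗.
  U = {b, c, d, e}: f^{-1}(U) = {34, 35, 36, 37} ∈ τ_X ✓.
Found U = {e} with f^{-1}(U) = {34} not in τ_X. Therefore f is NOT continuous.


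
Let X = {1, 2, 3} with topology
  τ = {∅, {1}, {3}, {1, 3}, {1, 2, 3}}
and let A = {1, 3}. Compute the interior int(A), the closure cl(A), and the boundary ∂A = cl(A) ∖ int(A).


int(A) = {1, 3}, cl(A) = {1, 2, 3}, ∂A = {2}.

Closed sets in (X, τ) are complements of opens:
  closed(X, τ) = {∅, {2}, {1, 2}, {2, 3}, {1, 2, 3}}.
int(A) = ⋃ {U ∈ τ : U ⊆ A}. Opens contained in A: ∅, {1}, {3}, {1, 3}.
Taking the union of these: int(A) = {1, 3}.
cl(A) = ⋂ {C closed : A ⊆ C}. Closed sets containing A: {1, 2, 3}.
Intersecting these: cl(A) = {1, 2, 3}.
∂A = cl(A) ∖ int(A) = {1, 2, 3} ∖ {1, 3} = {2}.


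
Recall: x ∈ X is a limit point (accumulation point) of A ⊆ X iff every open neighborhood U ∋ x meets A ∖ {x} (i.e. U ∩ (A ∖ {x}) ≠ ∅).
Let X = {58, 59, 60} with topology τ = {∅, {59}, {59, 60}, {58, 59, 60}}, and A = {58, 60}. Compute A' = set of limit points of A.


A' = {58}

For each x ∈ X, list the open sets U ∈ τ with x ∈ U, then check whether U ∩ (A ∖ {x}) ≠ ∅ for every such U.
  x = 58: opens ∋ x are {58, 59, 60}; each meets A ∖ {58}, so x IS a limit point.
  x = 59: open {59} ∋ x has {59} ∩ (A ∖ {59}) = ∅, so x is NOT a limit point.
  x = 60: open {59, 60} ∋ x has {59, 60} ∩ (A ∖ {60}) = ∅, so x is NOT a limit point.
Collecting: A' = {58}.


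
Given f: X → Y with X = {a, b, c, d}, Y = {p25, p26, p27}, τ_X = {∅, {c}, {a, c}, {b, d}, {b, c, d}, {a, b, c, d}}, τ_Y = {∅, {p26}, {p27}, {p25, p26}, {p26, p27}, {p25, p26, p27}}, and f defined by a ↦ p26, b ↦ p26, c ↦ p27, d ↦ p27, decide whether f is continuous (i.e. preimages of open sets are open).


f is NOT continuous.

Compute f^{-1}(U) for each U ∈ τ_Y:
  U = ∅: f^{-1}(U) = ∅ ∈ τ_X ✓.
  U = {p26}: f^{-1}(U) = {a, b} ∉ τ_X ✗.
  U = {p27}: f^{-1}(U) = {c, d} ∉ τ_X ✗.
  U = {p25, p26}: f^{-1}(U) = {a, b} ∉ τ_X ✗.
  U = {p26, p27}: f^{-1}(U) = {a, b, c, d} ∈ τ_X ✓.
  U = {p25, p26, p27}: f^{-1}(U) = {a, b, c, d} ∈ τ_X ✓.
Found U = {p26} with f^{-1}(U) = {a, b} not in τ_X. Therefore f is NOT continuous.


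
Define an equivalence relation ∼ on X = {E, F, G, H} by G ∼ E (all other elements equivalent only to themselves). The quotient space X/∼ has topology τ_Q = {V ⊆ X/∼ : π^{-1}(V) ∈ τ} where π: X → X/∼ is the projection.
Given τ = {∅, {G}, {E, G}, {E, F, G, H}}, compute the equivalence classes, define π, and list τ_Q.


X/∼ = {[E=G], [F], [H]}; |τ_Q| = 3.

Equivalence classes: [E=G], [F], [H].
Quotient map π: X → X/∼ sends E ↦ [E=G], F ↦ [F], G ↦ [E=G], H ↦ [H].
For each subset V ⊆ X/∼, compute π^{-1}(V) ⊆ X and check whether π^{-1}(V) ∈ τ. V is open in τ_Q iff π^{-1}(V) ∈ τ.
  V = {}: π^{-1}(V) = ∅ ∈ τ ✓.
  V = {[E=G]}: π^{-1}(V) = {E, G} ∈ τ ✓.
  V = {[F]}: π^{-1}(V) = {F} ∉ τ ✗.
  V = {[E=G], [F]}: π^{-1}(V) = {E, F, G} ∉ τ ✗.
  V = {[H]}: π^{-1}(V) = {H} ∉ τ ✗.
  V = {[E=G], [H]}: π^{-1}(V) = {E, G, H} ∉ τ ✗.
  V = {[F], [H]}: π^{-1}(V) = {F, H} ∉ τ ✗.
  V = {[E=G], [F], [H]}: π^{-1}(V) = {E, F, G, H} ∈ τ ✓.
Open sets in the quotient: τ_Q = {{}, {[E=G]}, {[E=G], [F], [H]}} (3 elements).


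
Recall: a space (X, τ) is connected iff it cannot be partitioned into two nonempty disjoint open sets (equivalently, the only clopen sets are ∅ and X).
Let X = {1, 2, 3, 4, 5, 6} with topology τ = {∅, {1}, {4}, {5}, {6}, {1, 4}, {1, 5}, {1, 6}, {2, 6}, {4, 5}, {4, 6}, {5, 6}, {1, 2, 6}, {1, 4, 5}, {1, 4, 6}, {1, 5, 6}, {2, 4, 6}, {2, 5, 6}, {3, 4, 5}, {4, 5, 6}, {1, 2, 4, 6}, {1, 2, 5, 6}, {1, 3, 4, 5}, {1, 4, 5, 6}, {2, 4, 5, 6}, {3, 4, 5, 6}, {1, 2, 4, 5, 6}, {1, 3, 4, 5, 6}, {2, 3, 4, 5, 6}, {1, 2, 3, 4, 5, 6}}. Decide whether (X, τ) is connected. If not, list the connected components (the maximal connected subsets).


(X, τ) is disconnected; components = [{1}, {2, 6}, {3, 4, 5}].

Find clopen sets (U ∈ τ with X ∖ U ∈ τ):
  U = ∅, X ∖ U = {1, 2, 3, 4, 5, 6} — both open, so U is clopen.
  U = {1}, X ∖ U = {2, 3, 4, 5, 6} — both open, so U is clopen.
  U = {2, 6}, X ∖ U = {1, 3, 4, 5} — both open, so U is clopen.
  U = {1, 2, 6}, X ∖ U = {3, 4, 5} — both open, so U is clopen.
  U = {3, 4, 5}, X ∖ U = {1, 2, 6} — both open, so U is clopen.
  U = {1, 3, 4, 5}, X ∖ U = {2, 6} — both open, so U is clopen.
  U = {2, 3, 4, 5, 6}, X ∖ U = {1} — both open, so U is clopen.
  U = {1, 2, 3, 4, 5, 6}, X ∖ U = ∅ — both open, so U is clopen.
Nontrivial clopen(s) exist: e.g. {2, 6}. So (X, τ) is disconnected.
Compute connected components by grouping points that agree on all clopens:
  component: {1}
  component: {2, 6}
  component: {3, 4, 5}


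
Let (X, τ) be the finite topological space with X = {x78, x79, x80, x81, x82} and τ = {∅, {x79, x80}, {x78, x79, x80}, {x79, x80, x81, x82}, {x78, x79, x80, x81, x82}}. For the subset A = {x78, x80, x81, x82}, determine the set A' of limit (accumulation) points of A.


A' = {x78, x79, x81, x82}

For each x ∈ X, list the open sets U ∈ τ with x ∈ U, then check whether U ∩ (A ∖ {x}) ≠ ∅ for every such U.
  x = x78: opens ∋ x are {x78, x79, x80}, {x78, x79, x80, x81, x82}; each meets A ∖ {x78}, so x IS a limit point.
  x = x79: opens ∋ x are {x79, x80}, {x78, x79, x80}, {x79, x80, x81, x82}, {x78, x79, x80, x81, x82}; each meets A ∖ {x79}, so x IS a limit point.
  x = x80: open {x79, x80} ∋ x has {x79, x80} ∩ (A ∖ {x80}) = ∅, so x is NOT a limit point.
  x = x81: opens ∋ x are {x79, x80, x81, x82}, {x78, x79, x80, x81, x82}; each meets A ∖ {x81}, so x IS a limit point.
  x = x82: opens ∋ x are {x79, x80, x81, x82}, {x78, x79, x80, x81, x82}; each meets A ∖ {x82}, so x IS a limit point.
Collecting: A' = {x78, x79, x81, x82}.


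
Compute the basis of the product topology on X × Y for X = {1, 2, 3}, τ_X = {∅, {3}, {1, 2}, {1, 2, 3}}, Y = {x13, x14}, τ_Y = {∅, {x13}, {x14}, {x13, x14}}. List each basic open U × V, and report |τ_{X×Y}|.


Basis B = {∅ × ∅, {3} × {x13}, {3} × {x14}, {1, 2} × {x13}, {1, 2} × {x14}, {3} × {x13, x14}, {1, 2, 3} × {x13}, {1, 2, 3} × {x14}, {1, 2} × {x13, x14}, {1, 2, 3} × {x13, x14}}; |τ_{X×Y}| = 16.

Enumerate products U × V with U ∈ τ_X, V ∈ τ_Y (deduplicated):
  ∅ × ∅ = {} (∅)
  {3} × {x13} = {(3,x13)}
  {3} × {x14} = {(3,x14)}
  {1, 2} × {x13} = {(1,x13), (2,x13)}
  {1, 2} × {x14} = {(1,x14), (2,x14)}
  {3} × {x13, x14} = {(3,x13), (3,x14)}
  {1, 2, 3} × {x13} = {(1,x13), (2,x13), (3,x13)}
  {1, 2, 3} × {x14} = {(1,x14), (2,x14), (3,x14)}
  {1, 2} × {x13, x14} = {(1,x13), (1,x14), (2,x13), (2,x14)}
  {1, 2, 3} × {x13, x14} = {(1,x13), (1,x14), (2,x13), (2,x14), (3,x13), (3,x14)}
These 10 distinct sets form the basis B.
Close under arbitrary unions to get τ_{X×Y}; counting gives |τ_{X×Y}| = 16.


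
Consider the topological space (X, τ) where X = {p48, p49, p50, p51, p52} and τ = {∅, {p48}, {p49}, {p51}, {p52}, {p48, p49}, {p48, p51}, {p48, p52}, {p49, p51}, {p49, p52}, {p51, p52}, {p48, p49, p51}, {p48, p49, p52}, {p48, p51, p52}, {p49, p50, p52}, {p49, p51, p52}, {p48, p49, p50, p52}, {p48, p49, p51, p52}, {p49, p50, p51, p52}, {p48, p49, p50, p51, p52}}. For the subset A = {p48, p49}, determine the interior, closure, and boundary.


int(A) = {p48, p49}, cl(A) = {p48, p49, p50}, ∂A = {p50}.

Closed sets in (X, τ) are complements of opens:
  closed(X, τ) = {∅, {p48}, {p50}, {p51}, {p48, p50}, {p48, p51}, {p49, p50}, {p50, p51}, {p50, p52}, {p48, p49, p50}, {p48, p50, p51}, {p48, p50, p52}, {p49, p50, p51}, {p49, p50, p52}, {p50, p51, p52}, {p48, p49, p50, p51}, {p48, p49, p50, p52}, {p48, p50, p51, p52}, {p49, p50, p51, p52}, {p48, p49, p50, p51, p52}}.
int(A) = ⋃ {U ∈ τ : U ⊆ A}. Opens contained in A: ∅, {p48}, {p49}, {p48, p49}.
Taking the union of these: int(A) = {p48, p49}.
cl(A) = ⋂ {C closed : A ⊆ C}. Closed sets containing A: {p48, p49, p50}, {p48, p49, p50, p51}, {p48, p49, p50, p52}, {p48, p49, p50, p51, p52}.
Intersecting these: cl(A) = {p48, p49, p50}.
∂A = cl(A) ∖ int(A) = {p48, p49, p50} ∖ {p48, p49} = {p50}.


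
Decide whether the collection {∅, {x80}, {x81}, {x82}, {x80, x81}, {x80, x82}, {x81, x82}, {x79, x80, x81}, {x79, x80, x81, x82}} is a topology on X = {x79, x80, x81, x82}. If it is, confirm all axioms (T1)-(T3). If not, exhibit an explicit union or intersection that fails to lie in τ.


τ is NOT a topology on X.

Axiom (T1): ∅ ∈ τ? Yes; X ∈ τ? Yes.
Axiom (T2/T3): check pairwise unions and intersections of members of τ.
Counterexample for (T2): {x80} ∪ {x81, x82} = {x80, x81, x82} ∉ τ. Therefore τ is NOT a topology.


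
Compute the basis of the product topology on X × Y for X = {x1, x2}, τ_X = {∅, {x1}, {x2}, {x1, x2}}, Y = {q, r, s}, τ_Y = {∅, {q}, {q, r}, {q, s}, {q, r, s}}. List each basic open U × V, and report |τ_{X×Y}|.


Basis B = {∅ × ∅, {x1} × {q}, {x2} × {q}, {x1} × {q, r}, {x1} × {q, s}, {x1, x2} × {q}, {x2} × {q, r}, {x2} × {q, s}, {x1} × {q, r, s}, {x2} × {q, r, s}, {x1, x2} × {q, r}, {x1, x2} × {q, s}, {x1, x2} × {q, r, s}}; |τ_{X×Y}| = 25.

Enumerate products U × V with U ∈ τ_X, V ∈ τ_Y (deduplicated):
  ∅ × ∅ = {} (∅)
  {x1} × {q} = {(x1,q)}
  {x2} × {q} = {(x2,q)}
  {x1} × {q, r} = {(x1,q), (x1,r)}
  {x1} × {q, s} = {(x1,q), (x1,s)}
  {x1, x2} × {q} = {(x1,q), (x2,q)}
  {x2} × {q, r} = {(x2,q), (x2,r)}
  {x2} × {q, s} = {(x2,q), (x2,s)}
  {x1} × {q, r, s} = {(x1,q), (x1,r), (x1,s)}
  {x2} × {q, r, s} = {(x2,q), (x2,r), (x2,s)}
  {x1, x2} × {q, r} = {(x1,q), (x1,r), (x2,q), (x2,r)}
  {x1, x2} × {q, s} = {(x1,q), (x1,s), (x2,q), (x2,s)}
  {x1, x2} × {q, r, s} = {(x1,q), (x1,r), (x1,s), (x2,q), (x2,r), (x2,s)}
These 13 distinct sets form the basis B.
Close under arbitrary unions to get τ_{X×Y}; counting gives |τ_{X×Y}| = 25.


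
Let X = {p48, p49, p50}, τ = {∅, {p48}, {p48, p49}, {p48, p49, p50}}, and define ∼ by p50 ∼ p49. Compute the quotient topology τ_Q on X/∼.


X/∼ = {[p48], [p49=p50]}; |τ_Q| = 3.

Equivalence classes: [p48], [p49=p50].
Quotient map π: X → X/∼ sends p48 ↦ [p48], p49 ↦ [p49=p50], p50 ↦ [p49=p50].
For each subset V ⊆ X/∼, compute π^{-1}(V) ⊆ X and check whether π^{-1}(V) ∈ τ. V is open in τ_Q iff π^{-1}(V) ∈ τ.
  V = {}: π^{-1}(V) = ∅ ∈ τ ✓.
  V = {[p48]}: π^{-1}(V) = {p48} ∈ τ ✓.
  V = {[p49=p50]}: π^{-1}(V) = {p49, p50} ∉ τ ✗.
  V = {[p48], [p49=p50]}: π^{-1}(V) = {p48, p49, p50} ∈ τ ✓.
Open sets in the quotient: τ_Q = {{}, {[p48]}, {[p48], [p49=p50]}} (3 elements).


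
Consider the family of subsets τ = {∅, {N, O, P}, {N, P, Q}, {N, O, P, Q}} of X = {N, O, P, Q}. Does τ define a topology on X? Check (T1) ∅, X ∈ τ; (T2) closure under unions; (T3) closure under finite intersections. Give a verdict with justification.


τ is NOT a topology on X.

Axiom (T1): ∅ ∈ τ? Yes; X ∈ τ? Yes.
Axiom (T2/T3): check pairwise unions and intersections of members of τ.
Counterexample for (T3): {N, O, P} ∩ {N, P, Q} = {N, P} ∉ τ. Therefore τ is NOT a topology.


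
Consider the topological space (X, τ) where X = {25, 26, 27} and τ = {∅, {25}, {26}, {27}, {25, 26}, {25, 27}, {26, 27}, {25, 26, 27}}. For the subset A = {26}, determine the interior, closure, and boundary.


int(A) = {26}, cl(A) = {26}, ∂A = ∅.

Closed sets in (X, τ) are complements of opens:
  closed(X, τ) = {∅, {25}, {26}, {27}, {25, 26}, {25, 27}, {26, 27}, {25, 26, 27}}.
int(A) = ⋃ {U ∈ τ : U ⊆ A}. Opens contained in A: ∅, {26}.
Taking the union of these: int(A) = {26}.
cl(A) = ⋂ {C closed : A ⊆ C}. Closed sets containing A: {26}, {25, 26}, {26, 27}, {25, 26, 27}.
Intersecting these: cl(A) = {26}.
∂A = cl(A) ∖ int(A) = {26} ∖ {26} = ∅.


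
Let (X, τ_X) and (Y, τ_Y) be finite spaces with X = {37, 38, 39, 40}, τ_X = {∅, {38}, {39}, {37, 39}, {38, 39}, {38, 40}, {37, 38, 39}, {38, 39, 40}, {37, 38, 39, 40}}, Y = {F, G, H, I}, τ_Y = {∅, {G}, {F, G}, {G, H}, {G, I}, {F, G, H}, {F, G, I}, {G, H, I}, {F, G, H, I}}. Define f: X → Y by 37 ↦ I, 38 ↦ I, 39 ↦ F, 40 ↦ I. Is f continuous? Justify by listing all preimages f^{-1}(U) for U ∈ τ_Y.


f is NOT continuous.

Compute f^{-1}(U) for each U ∈ τ_Y:
  U = ∅: f^{-1}(U) = ∅ ∈ τ_X ✓.
  U = {G}: f^{-1}(U) = ∅ ∈ τ_X ✓.
  U = {F, G}: f^{-1}(U) = {39} ∈ τ_X ✓.
  U = {G, H}: f^{-1}(U) = ∅ ∈ τ_X ✓.
  U = {G, I}: f^{-1}(U) = {37, 38, 40} ∉ τ_X ✗.
  U = {F, G, H}: f^{-1}(U) = {39} ∈ τ_X ✓.
  U = {F, G, I}: f^{-1}(U) = {37, 38, 39, 40} ∈ τ_X ✓.
  U = {G, H, I}: f^{-1}(U) = {37, 38, 40} ∉ τ_X ✗.
  U = {F, G, H, I}: f^{-1}(U) = {37, 38, 39, 40} ∈ τ_X ✓.
Found U = {G, I} with f^{-1}(U) = {37, 38, 40} not in τ_X. Therefore f is NOT continuous.


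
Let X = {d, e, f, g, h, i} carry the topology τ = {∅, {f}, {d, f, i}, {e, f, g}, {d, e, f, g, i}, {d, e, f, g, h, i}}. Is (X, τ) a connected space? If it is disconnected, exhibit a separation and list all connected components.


(X, τ) is connected.

Find clopen sets (U ∈ τ with X ∖ U ∈ τ):
  U = ∅, X ∖ U = {d, e, f, g, h, i} — both open, so U is clopen.
  U = {d, e, f, g, h, i}, X ∖ U = ∅ — both open, so U is clopen.
Only trivial clopens (∅ and X) exist, so (X, τ) is connected.
Compute connected components by grouping points that agree on all clopens:
  component: {d, e, f, g, h, i}


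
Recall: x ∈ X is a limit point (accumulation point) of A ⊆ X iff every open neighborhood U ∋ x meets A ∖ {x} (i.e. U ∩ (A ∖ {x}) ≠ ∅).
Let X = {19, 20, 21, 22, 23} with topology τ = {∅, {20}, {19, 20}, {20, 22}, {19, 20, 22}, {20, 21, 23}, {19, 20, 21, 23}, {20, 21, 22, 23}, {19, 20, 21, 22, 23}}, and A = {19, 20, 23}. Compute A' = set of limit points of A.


A' = {19, 21, 22, 23}

For each x ∈ X, list the open sets U ∈ τ with x ∈ U, then check whether U ∩ (A ∖ {x}) ≠ ∅ for every such U.
  x = 19: opens ∋ x are {19, 20}, {19, 20, 22}, {19, 20, 21, 23}, {19, 20, 21, 22, 23}; each meets A ∖ {19}, so x IS a limit point.
  x = 20: open {20} ∋ x has {20} ∩ (A ∖ {20}) = ∅, so x is NOT a limit point.
  x = 21: opens ∋ x are {20, 21, 23}, {19, 20, 21, 23}, {20, 21, 22, 23}, {19, 20, 21, 22, 23}; each meets A ∖ {21}, so x IS a limit point.
  x = 22: opens ∋ x are {20, 22}, {19, 20, 22}, {20, 21, 22, 23}, {19, 20, 21, 22, 23}; each meets A ∖ {22}, so x IS a limit point.
  x = 23: opens ∋ x are {20, 21, 23}, {19, 20, 21, 23}, {20, 21, 22, 23}, {19, 20, 21, 22, 23}; each meets A ∖ {23}, so x IS a limit point.
Collecting: A' = {19, 21, 22, 23}.


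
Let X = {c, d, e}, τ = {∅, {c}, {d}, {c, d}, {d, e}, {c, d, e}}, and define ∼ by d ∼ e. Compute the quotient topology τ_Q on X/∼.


X/∼ = {[c], [d=e]}; |τ_Q| = 4.

Equivalence classes: [c], [d=e].
Quotient map π: X → X/∼ sends c ↦ [c], d ↦ [d=e], e ↦ [d=e].
For each subset V ⊆ X/∼, compute π^{-1}(V) ⊆ X and check whether π^{-1}(V) ∈ τ. V is open in τ_Q iff π^{-1}(V) ∈ τ.
  V = {}: π^{-1}(V) = ∅ ∈ τ ✓.
  V = {[c]}: π^{-1}(V) = {c} ∈ τ ✓.
  V = {[d=e]}: π^{-1}(V) = {d, e} ∈ τ ✓.
  V = {[c], [d=e]}: π^{-1}(V) = {c, d, e} ∈ τ ✓.
Open sets in the quotient: τ_Q = {{}, {[c]}, {[d=e]}, {[c], [d=e]}} (4 elements).


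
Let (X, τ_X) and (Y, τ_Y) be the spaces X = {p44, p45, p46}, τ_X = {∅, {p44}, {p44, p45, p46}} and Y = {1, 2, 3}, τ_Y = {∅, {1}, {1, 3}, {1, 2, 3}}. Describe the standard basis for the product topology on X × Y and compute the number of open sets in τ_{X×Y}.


Basis B = {∅ × ∅, {p44} × {1}, {p44} × {1, 3}, {p44} × {1, 2, 3}, {p44, p45, p46} × {1}, {p44, p45, p46} × {1, 3}, {p44, p45, p46} × {1, 2, 3}}; |τ_{X×Y}| = 10.

Enumerate products U × V with U ∈ τ_X, V ∈ τ_Y (deduplicated):
  ∅ × ∅ = {} (∅)
  {p44} × {1} = {(p44,1)}
  {p44} × {1, 3} = {(p44,1), (p44,3)}
  {p44} × {1, 2, 3} = {(p44,1), (p44,2), (p44,3)}
  {p44, p45, p46} × {1} = {(p44,1), (p45,1), (p46,1)}
  {p44, p45, p46} × {1, 3} = {(p44,1), (p44,3), (p45,1), (p45,3), (p46,1), (p46,3)}
  {p44, p45, p46} × {1, 2, 3} = {(p44,1), (p44,2), (p44,3), (p45,1), (p45,2), (p45,3), (p46,1), (p46,2), (p46,3)}
These 7 distinct sets form the basis B.
Close under arbitrary unions to get τ_{X×Y}; counting gives |τ_{X×Y}| = 10.


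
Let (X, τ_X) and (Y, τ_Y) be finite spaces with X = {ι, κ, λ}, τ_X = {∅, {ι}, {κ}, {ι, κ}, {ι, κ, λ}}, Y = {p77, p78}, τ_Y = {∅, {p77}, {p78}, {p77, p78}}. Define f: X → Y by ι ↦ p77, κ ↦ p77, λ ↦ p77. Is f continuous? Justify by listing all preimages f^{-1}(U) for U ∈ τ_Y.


f IS continuous.

Compute f^{-1}(U) for each U ∈ τ_Y:
  U = ∅: f^{-1}(U) = ∅ ∈ τ_X ✓.
  U = {p77}: f^{-1}(U) = {ι, κ, λ} ∈ τ_X ✓.
  U = {p78}: f^{-1}(U) = ∅ ∈ τ_X ✓.
  U = {p77, p78}: f^{-1}(U) = {ι, κ, λ} ∈ τ_X ✓.
Every preimage lies in τ_X, so f IS continuous.


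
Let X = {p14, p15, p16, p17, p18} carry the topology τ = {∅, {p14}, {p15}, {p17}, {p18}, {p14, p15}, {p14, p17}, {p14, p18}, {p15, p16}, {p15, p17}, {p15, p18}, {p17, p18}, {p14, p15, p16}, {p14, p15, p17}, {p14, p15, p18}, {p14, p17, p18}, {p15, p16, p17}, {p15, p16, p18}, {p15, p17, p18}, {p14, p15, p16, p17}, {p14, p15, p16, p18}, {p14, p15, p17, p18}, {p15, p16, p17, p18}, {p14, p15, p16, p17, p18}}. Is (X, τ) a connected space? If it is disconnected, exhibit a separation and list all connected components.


(X, τ) is disconnected; components = [{p14}, {p17}, {p18}, {p15, p16}].

Find clopen sets (U ∈ τ with X ∖ U ∈ τ):
  U = ∅, X ∖ U = {p14, p15, p16, p17, p18} — both open, so U is clopen.
  U = {p14}, X ∖ U = {p15, p16, p17, p18} — both open, so U is clopen.
  U = {p17}, X ∖ U = {p14, p15, p16, p18} — both open, so U is clopen.
  U = {p18}, X ∖ U = {p14, p15, p16, p17} — both open, so U is clopen.
  U = {p14, p17}, X ∖ U = {p15, p16, p18} — both open, so U is clopen.
  U = {p14, p18}, X ∖ U = {p15, p16, p17} — both open, so U is clopen.
  U = {p15, p16}, X ∖ U = {p14, p17, p18} — both open, so U is clopen.
  U = {p17, p18}, X ∖ U = {p14, p15, p16} — both open, so U is clopen.
  U = {p14, p15, p16}, X ∖ U = {p17, p18} — both open, so U is clopen.
  U = {p14, p17, p18}, X ∖ U = {p15, p16} — both open, so U is clopen.
  U = {p15, p16, p17}, X ∖ U = {p14, p18} — both open, so U is clopen.
  U = {p15, p16, p18}, X ∖ U = {p14, p17} — both open, so U is clopen.
  U = {p14, p15, p16, p17}, X ∖ U = {p18} — both open, so U is clopen.
  U = {p14, p15, p16, p18}, X ∖ U = {p17} — both open, so U is clopen.
  U = {p15, p16, p17, p18}, X ∖ U = {p14} — both open, so U is clopen.
  U = {p14, p15, p16, p17, p18}, X ∖ U = ∅ — both open, so U is clopen.
Nontrivial clopen(s) exist: e.g. {p14, p15, p16, p18}. So (X, τ) is disconnected.
Compute connected components by grouping points that agree on all clopens:
  component: {p14}
  component: {p17}
  component: {p18}
  component: {p15, p16}


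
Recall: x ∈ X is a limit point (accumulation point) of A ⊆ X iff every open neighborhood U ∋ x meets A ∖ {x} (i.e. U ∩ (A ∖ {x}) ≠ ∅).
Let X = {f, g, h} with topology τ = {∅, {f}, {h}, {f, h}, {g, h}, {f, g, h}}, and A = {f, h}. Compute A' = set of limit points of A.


A' = {g}

For each x ∈ X, list the open sets U ∈ τ with x ∈ U, then check whether U ∩ (A ∖ {x}) ≠ ∅ for every such U.
  x = f: open {f} ∋ x has {f} ∩ (A ∖ {f}) = ∅, so x is NOT a limit point.
  x = g: opens ∋ x are {g, h}, {f, g, h}; each meets A ∖ {g}, so x IS a limit point.
  x = h: open {h} ∋ x has {h} ∩ (A ∖ {h}) = ∅, so x is NOT a limit point.
Collecting: A' = {g}.


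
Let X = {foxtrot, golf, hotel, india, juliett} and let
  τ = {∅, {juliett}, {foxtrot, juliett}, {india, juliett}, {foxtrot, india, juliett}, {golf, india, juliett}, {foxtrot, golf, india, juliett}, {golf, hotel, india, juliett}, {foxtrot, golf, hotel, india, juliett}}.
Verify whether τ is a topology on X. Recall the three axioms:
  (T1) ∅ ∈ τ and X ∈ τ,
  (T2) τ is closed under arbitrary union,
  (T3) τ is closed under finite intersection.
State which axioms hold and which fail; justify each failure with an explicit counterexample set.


τ IS a topology on X.

Axiom (T1): ∅ ∈ τ? Yes; X ∈ τ? Yes.
Axiom (T2/T3): check pairwise unions and intersections of members of τ.
All pairwise intersections and unions checked — each lies in τ. Therefore τ satisfies (T1), (T2), (T3): it IS a topology on X.


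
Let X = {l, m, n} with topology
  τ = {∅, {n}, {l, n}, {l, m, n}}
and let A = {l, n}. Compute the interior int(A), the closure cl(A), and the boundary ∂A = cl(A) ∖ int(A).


int(A) = {l, n}, cl(A) = {l, m, n}, ∂A = {m}.

Closed sets in (X, τ) are complements of opens:
  closed(X, τ) = {∅, {m}, {l, m}, {l, m, n}}.
int(A) = ⋃ {U ∈ τ : U ⊆ A}. Opens contained in A: ∅, {n}, {l, n}.
Taking the union of these: int(A) = {l, n}.
cl(A) = ⋂ {C closed : A ⊆ C}. Closed sets containing A: {l, m, n}.
Intersecting these: cl(A) = {l, m, n}.
∂A = cl(A) ∖ int(A) = {l, m, n} ∖ {l, n} = {m}.


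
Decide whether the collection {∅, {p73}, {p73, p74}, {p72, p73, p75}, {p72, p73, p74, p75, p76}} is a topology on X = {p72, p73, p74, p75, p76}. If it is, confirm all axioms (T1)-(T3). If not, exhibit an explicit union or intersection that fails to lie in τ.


τ is NOT a topology on X.

Axiom (T1): ∅ ∈ τ? Yes; X ∈ τ? Yes.
Axiom (T2/T3): check pairwise unions and intersections of members of τ.
Counterexample for (T2): {p73, p74} ∪ {p72, p73, p75} = {p72, p73, p74, p75} ∉ τ. Therefore τ is NOT a topology.


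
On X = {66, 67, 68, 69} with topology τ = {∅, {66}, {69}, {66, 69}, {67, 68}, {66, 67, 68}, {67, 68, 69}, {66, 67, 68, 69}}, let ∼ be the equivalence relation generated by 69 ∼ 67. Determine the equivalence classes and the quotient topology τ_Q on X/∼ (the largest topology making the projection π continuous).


X/∼ = {[66], [67=69], [68]}; |τ_Q| = 4.

Equivalence classes: [66], [67=69], [68].
Quotient map π: X → X/∼ sends 66 ↦ [66], 67 ↦ [67=69], 68 ↦ [68], 69 ↦ [67=69].
For each subset V ⊆ X/∼, compute π^{-1}(V) ⊆ X and check whether π^{-1}(V) ∈ τ. V is open in τ_Q iff π^{-1}(V) ∈ τ.
  V = {}: π^{-1}(V) = ∅ ∈ τ ✓.
  V = {[66]}: π^{-1}(V) = {66} ∈ τ ✓.
  V = {[67=69]}: π^{-1}(V) = {67, 69} ∉ τ ✗.
  V = {[66], [67=69]}: π^{-1}(V) = {66, 67, 69} ∉ τ ✗.
  V = {[68]}: π^{-1}(V) = {68} ∉ τ ✗.
  V = {[66], [68]}: π^{-1}(V) = {66, 68} ∉ τ ✗.
  V = {[67=69], [68]}: π^{-1}(V) = {67, 68, 69} ∈ τ ✓.
  V = {[66], [67=69], [68]}: π^{-1}(V) = {66, 67, 68, 69} ∈ τ ✓.
Open sets in the quotient: τ_Q = {{}, {[66]}, {[67=69], [68]}, {[66], [67=69], [68]}} (4 elements).


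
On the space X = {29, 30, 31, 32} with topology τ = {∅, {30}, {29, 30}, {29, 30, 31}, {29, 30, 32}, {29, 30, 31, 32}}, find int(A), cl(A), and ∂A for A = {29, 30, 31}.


int(A) = {29, 30, 31}, cl(A) = {29, 30, 31, 32}, ∂A = {32}.

Closed sets in (X, τ) are complements of opens:
  closed(X, τ) = {∅, {31}, {32}, {31, 32}, {29, 31, 32}, {29, 30, 31, 32}}.
int(A) = ⋃ {U ∈ τ : U ⊆ A}. Opens contained in A: ∅, {30}, {29, 30}, {29, 30, 31}.
Taking the union of these: int(A) = {29, 30, 31}.
cl(A) = ⋂ {C closed : A ⊆ C}. Closed sets containing A: {29, 30, 31, 32}.
Intersecting these: cl(A) = {29, 30, 31, 32}.
∂A = cl(A) ∖ int(A) = {29, 30, 31, 32} ∖ {29, 30, 31} = {32}.
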